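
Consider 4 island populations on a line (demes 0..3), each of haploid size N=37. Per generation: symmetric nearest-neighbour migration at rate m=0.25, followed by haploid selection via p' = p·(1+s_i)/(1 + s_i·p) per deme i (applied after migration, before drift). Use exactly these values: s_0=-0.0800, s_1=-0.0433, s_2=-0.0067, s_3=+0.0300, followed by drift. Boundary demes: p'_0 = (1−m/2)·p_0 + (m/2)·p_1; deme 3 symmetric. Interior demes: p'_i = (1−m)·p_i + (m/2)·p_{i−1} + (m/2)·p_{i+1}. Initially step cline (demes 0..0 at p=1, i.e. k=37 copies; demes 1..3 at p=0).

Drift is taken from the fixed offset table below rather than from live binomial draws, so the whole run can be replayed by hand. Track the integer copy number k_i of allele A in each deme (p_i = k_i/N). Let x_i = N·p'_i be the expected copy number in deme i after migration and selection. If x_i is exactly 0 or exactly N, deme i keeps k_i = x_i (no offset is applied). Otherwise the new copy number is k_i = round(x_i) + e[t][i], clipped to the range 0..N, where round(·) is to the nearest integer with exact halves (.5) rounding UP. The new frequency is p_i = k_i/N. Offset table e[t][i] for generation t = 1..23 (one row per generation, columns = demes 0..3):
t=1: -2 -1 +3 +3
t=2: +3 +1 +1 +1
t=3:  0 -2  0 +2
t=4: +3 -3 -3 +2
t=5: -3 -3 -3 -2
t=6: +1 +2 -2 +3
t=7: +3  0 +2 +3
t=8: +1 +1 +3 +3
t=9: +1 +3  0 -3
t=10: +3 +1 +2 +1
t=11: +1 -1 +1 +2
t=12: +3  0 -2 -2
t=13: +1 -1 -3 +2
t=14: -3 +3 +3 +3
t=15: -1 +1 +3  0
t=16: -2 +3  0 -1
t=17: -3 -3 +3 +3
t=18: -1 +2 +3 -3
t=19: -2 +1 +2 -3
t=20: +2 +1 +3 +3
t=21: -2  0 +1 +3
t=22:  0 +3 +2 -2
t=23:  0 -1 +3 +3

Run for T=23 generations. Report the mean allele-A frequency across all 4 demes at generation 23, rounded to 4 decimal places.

t=0: k=[37 0 0 0]
t=1: x=[32.0269 4.4488 0.0000 0.0000] k=[30 3 0 0]
t=2: x=[25.9913 5.7808 0.3725 0.0000] k=[29 7 1 0]
t=3: x=[25.6032 8.7020 1.6146 0.1287] k=[26 7 2 2]
t=4: x=[22.9050 8.4577 2.6087 2.0567] k=[26 5 0 4]
t=5: x=[22.6497 6.7522 1.1177 3.5948] k=[20 4 0 2]
t=6: x=[17.2306 5.2959 0.7451 1.7999] k=[18 7 0 5]
t=7: x=[15.8653 7.2388 1.4904 4.4903] k=[19 7 3 7]
t=8: x=[16.7331 7.7259 3.9761 6.6599] k=[18 9 7 10]
t=9: x=[16.1129 9.5579 7.5844 9.8370] k=[17 13 8 7]
t=10: x=[15.7416 12.5059 8.4561 7.2966] k=[19 14 10 8]
t=11: x=[17.6044 13.7405 10.2003 8.4410] k=[19 13 11 10]
t=12: x=[17.4797 13.1228 11.0728 10.3438] k=[20 13 9 8]
t=13: x=[18.3540 12.9993 9.3280 8.3140] k=[19 12 6 10]
t=14: x=[17.3551 11.7670 7.2109 9.7102] k=[14 15 10 13]
t=15: x=[13.4044 13.8642 10.9481 12.8720] k=[12 15 14 13]
t=16: x=[11.6980 14.1116 13.9415 13.3764] k=[10 17 14 12]
t=17: x=[10.2459 15.3510 14.0663 12.4934] k=[7 12 17 15]
t=18: x=[7.1326 11.6439 16.0639 15.5157] k=[6 14 19 13]
t=19: x=[6.5390 13.2462 17.5630 14.0063] k=[5 14 20 11]
t=20: x=[5.7106 13.2462 18.0628 12.3672] k=[8 14 21 15]
t=21: x=[8.2052 13.7405 19.3129 16.0179] k=[6 14 20 19]
t=22: x=[6.5390 13.3698 19.0629 19.3980] k=[7 16 21 17]
t=23: x=[7.6087 15.1028 19.8131 17.7728] k=[8 14 23 21]

0.4459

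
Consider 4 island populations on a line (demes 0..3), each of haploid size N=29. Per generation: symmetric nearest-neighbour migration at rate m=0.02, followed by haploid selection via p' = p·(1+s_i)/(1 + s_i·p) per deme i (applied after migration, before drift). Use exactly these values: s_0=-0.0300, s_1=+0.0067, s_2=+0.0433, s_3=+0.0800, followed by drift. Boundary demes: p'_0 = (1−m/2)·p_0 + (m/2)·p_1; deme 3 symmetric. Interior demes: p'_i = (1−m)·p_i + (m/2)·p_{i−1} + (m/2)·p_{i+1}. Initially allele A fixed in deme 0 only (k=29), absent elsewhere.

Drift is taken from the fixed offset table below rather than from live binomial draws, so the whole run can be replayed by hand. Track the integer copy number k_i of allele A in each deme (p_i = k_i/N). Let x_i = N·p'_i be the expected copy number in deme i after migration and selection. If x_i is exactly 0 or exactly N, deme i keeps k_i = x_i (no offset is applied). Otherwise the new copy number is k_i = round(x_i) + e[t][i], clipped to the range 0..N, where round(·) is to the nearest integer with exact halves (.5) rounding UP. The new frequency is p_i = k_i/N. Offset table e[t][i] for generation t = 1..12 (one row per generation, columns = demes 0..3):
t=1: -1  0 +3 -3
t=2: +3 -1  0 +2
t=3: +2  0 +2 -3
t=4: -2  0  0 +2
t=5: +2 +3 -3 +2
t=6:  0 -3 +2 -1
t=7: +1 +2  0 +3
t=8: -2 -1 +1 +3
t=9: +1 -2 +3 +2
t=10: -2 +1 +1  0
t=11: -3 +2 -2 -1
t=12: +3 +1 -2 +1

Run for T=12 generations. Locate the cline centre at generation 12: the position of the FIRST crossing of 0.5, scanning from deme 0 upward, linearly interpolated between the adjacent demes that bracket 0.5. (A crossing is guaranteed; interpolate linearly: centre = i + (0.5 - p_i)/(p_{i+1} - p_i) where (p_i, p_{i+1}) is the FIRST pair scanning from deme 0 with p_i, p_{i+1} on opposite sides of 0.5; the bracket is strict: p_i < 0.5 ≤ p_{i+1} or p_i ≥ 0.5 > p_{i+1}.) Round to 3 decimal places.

t=0: k=[29 0 0 0]
t=1: x=[28.7011 0.2919 0.0000 0.0000] k=[28 0 0 0]
t=2: x=[27.6822 0.2819 0.0000 0.0000] k=[29 0 0 0]
t=3: x=[28.7011 0.2919 0.0000 0.0000] k=[29 0 0 0]
t=4: x=[28.7011 0.2919 0.0000 0.0000] k=[27 0 0 0]
t=5: x=[26.6654 0.2718 0.0000 0.0000] k=[29 3 0 0]
t=6: x=[28.7320 3.2492 0.0313 0.0000] k=[29 0 2 0]
t=7: x=[28.7011 0.3121 2.0389 0.0216] k=[29 2 2 3]
t=8: x=[28.7217 2.2840 2.0908 3.2028] k=[27 1 3 6]
t=9: x=[26.6757 1.2882 3.1263 6.3431] k=[28 0 6 8]
t=10: x=[27.6822 0.3423 6.1632 8.4328] k=[26 1 7 8]
t=11: x=[25.6611 1.3184 7.1765 8.4431] k=[23 3 5 7]
t=12: x=[22.6502 3.2392 5.1778 7.3960] k=[26 4 3 8]

0.523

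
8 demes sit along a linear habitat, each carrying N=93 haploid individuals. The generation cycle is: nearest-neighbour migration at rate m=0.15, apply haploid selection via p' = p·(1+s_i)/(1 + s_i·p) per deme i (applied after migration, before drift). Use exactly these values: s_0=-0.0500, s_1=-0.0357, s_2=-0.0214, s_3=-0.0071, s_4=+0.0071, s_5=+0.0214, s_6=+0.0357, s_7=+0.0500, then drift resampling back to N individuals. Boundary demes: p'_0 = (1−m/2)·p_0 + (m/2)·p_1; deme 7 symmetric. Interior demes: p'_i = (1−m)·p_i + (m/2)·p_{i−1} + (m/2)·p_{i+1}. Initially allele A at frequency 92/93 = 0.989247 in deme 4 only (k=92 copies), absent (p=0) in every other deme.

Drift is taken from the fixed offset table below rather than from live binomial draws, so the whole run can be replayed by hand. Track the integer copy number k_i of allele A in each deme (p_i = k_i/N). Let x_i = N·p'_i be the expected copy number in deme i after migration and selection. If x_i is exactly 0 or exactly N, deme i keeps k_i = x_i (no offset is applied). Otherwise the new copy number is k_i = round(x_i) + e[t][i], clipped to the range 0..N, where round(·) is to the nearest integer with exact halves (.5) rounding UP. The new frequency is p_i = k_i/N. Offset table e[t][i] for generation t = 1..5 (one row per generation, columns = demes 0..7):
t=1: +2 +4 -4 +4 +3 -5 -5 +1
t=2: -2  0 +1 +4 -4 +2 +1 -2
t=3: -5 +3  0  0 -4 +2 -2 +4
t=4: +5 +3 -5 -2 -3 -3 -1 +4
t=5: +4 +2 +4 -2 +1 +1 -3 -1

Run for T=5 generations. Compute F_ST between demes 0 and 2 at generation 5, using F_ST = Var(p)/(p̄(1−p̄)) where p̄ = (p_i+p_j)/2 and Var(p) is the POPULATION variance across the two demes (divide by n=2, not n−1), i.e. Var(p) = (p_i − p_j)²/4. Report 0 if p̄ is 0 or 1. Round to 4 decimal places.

0.0035

t=0: k=[0 0 0 0 92 0 0 0]
t=1: x=[0.0000 0.0000 0.0000 6.8546 78.2878 7.0365 0.0000 0.0000] k=[0 0 0 11 81 2 0 0]
t=2: x=[0.0000 0.0000 0.8075 15.3335 69.9479 7.9272 0.1553 0.0000] k=[0 0 2 19 66 10 1 0]
t=3: x=[0.0000 0.1447 3.0603 21.1334 58.4288 13.7716 1.6561 0.0787] k=[0 3 3 21 54 16 0 4]
t=4: x=[0.2138 2.6788 4.2612 22.0051 48.8391 17.9548 1.5527 3.8773] k=[5 6 0 20 46 15 1 8]
t=5: x=[4.8344 5.2907 1.9091 20.3366 41.8878 16.5613 2.6643 7.8173] k=[9 7 6 18 43 18 0 7]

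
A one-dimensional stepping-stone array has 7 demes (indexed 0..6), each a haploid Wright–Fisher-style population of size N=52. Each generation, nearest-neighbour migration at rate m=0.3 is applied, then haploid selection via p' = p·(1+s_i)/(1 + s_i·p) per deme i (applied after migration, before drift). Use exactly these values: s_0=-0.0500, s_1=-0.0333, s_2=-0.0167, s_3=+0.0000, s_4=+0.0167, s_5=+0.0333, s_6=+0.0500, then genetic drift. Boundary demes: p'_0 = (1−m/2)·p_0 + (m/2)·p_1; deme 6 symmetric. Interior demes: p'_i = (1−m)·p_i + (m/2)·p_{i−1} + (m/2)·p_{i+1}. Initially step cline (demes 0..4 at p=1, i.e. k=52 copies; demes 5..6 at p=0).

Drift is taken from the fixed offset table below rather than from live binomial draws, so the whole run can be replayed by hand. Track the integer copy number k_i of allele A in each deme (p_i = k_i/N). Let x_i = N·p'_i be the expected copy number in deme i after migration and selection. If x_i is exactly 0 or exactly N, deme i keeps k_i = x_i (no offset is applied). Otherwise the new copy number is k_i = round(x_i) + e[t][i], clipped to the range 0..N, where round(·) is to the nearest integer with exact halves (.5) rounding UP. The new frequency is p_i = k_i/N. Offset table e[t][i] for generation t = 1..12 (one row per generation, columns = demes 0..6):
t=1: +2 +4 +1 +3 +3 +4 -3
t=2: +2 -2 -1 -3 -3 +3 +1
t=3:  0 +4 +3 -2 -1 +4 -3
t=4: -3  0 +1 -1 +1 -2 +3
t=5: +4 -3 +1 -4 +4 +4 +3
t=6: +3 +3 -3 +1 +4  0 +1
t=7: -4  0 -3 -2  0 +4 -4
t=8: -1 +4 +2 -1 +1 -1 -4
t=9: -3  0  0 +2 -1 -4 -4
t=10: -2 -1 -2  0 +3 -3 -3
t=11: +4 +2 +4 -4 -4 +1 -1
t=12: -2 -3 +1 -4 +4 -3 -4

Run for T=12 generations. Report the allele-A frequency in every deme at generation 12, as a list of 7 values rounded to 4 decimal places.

[0.9231, 0.9038, 0.9231, 0.6923, 0.7308, 0.4231, 0.2115]

t=0: k=[52 52 52 52 52 0 0]
t=1: x=[52.0000 52.0000 52.0000 52.0000 44.3092 8.0197 0.0000] k=[52 52 52 52 47 12 0]
t=2: x=[52.0000 52.0000 52.0000 51.2500 42.6279 15.8081 1.8867] k=[52 52 52 48 40 19 3]
t=3: x=[52.0000 52.0000 51.3899 47.4000 38.2184 20.1528 5.6407] k=[52 52 52 45 37 24 3]
t=4: x=[52.0000 52.0000 50.9325 44.8500 36.4312 23.2202 6.4195] k=[52 52 52 44 37 21 9]
t=5: x=[52.0000 52.0000 50.7801 44.1500 35.8351 22.0148 11.2234] k=[52 52 52 40 40 26 14]
t=6: x=[52.0000 52.0000 50.1705 41.8000 38.0696 26.7257 16.3417] k=[52 52 47 43 42 27 17]
t=7: x=[52.0000 51.2245 47.0754 43.4500 40.0531 28.1734 19.0855] k=[52 51 44 41 40 32 15]
t=8: x=[51.8421 50.0370 44.4925 41.3000 39.1112 31.0610 18.1217] k=[51 52 46 40 40 30 14]
t=9: x=[51.1060 50.9146 45.9100 40.9000 38.6649 29.5189 16.9527] k=[48 51 46 43 38 26 13]
t=10: x=[48.2765 49.7275 46.2140 42.7000 37.1265 26.2758 15.4750] k=[46 49 44 43 40 23 12]
t=11: x=[46.1905 47.6674 44.4925 42.7000 38.0696 24.3236 14.1468] k=[50 50 48 39 34 25 13]
t=12: x=[49.8990 49.6244 46.8727 39.6000 33.5974 24.9749 15.3220] k=[48 47 48 36 38 22 11]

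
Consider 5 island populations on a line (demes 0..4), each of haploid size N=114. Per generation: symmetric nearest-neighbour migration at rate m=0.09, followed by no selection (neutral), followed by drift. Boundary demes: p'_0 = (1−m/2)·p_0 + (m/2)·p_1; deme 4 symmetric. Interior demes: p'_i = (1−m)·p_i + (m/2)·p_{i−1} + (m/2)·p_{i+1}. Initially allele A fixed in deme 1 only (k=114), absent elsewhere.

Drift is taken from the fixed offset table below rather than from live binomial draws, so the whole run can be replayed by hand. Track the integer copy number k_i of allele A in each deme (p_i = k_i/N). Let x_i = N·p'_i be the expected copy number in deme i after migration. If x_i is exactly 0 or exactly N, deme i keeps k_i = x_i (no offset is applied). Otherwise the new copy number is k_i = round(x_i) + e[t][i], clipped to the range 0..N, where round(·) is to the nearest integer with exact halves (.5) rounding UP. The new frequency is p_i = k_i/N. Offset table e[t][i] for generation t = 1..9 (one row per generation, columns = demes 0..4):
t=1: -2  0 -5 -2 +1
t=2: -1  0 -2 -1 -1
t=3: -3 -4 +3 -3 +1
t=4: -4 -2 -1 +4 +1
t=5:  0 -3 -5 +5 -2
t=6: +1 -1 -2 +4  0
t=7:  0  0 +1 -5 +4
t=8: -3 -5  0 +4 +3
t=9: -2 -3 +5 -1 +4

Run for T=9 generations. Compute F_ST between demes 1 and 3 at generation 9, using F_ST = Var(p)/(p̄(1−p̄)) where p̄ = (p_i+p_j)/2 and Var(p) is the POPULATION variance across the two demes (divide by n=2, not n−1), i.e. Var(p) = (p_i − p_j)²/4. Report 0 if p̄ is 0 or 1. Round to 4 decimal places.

t=0: k=[0 114 0 0 0]
t=1: x=[5.1300 103.7400 5.1300 0.0000 0.0000] k=[3 104 0 0 0]
t=2: x=[7.5450 94.7750 4.6800 0.0000 0.0000] k=[7 95 3 0 0]
t=3: x=[10.9600 86.9000 7.0050 0.1350 0.0000] k=[8 83 10 0 0]
t=4: x=[11.3750 76.3400 12.8350 0.4500 0.0000] k=[7 74 12 4 0]
t=5: x=[10.0150 68.1950 14.4300 4.1800 0.1800] k=[10 65 9 9 0]
t=6: x=[12.4750 60.0050 11.5200 8.5950 0.4050] k=[13 59 10 13 0]
t=7: x=[15.0700 54.7250 12.3400 12.2800 0.5850] k=[15 55 13 7 5]
t=8: x=[16.8000 51.3100 14.6200 7.1800 5.0900] k=[14 46 15 11 8]
t=9: x=[15.4400 43.1650 16.2150 11.0450 8.1350] k=[13 40 21 10 12]

0.1011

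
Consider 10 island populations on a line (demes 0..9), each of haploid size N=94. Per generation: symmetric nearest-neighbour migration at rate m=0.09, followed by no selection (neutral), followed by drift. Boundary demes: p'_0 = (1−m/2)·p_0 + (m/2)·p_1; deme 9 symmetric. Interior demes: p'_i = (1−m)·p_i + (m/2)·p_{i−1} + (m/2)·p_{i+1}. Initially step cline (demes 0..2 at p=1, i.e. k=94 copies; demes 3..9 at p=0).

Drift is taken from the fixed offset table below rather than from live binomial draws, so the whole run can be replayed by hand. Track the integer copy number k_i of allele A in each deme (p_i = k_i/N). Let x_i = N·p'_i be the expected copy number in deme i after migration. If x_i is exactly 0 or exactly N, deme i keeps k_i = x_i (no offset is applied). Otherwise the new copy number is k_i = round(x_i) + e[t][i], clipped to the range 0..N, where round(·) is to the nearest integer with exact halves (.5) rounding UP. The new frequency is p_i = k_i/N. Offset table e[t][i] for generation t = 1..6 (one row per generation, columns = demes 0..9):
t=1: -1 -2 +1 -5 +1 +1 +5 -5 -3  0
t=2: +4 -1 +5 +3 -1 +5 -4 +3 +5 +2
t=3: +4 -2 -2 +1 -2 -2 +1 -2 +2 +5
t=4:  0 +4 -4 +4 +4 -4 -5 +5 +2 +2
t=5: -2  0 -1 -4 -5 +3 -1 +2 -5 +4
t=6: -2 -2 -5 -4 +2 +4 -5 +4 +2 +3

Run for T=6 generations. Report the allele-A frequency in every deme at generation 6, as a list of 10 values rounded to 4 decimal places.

t=0: k=[94 94 94 0 0 0 0 0 0 0]
t=1: x=[94.0000 94.0000 89.7700 4.2300 0.0000 0.0000 0.0000 0.0000 0.0000 0.0000] k=[94 94 91 0 0 0 0 0 0 0]
t=2: x=[94.0000 93.8650 87.0400 4.0950 0.0000 0.0000 0.0000 0.0000 0.0000 0.0000] k=[94 93 92 7 0 0 0 0 0 0]
t=3: x=[93.9550 93.0000 88.2200 10.5100 0.3150 0.0000 0.0000 0.0000 0.0000 0.0000] k=[94 91 86 12 0 0 0 0 0 0]
t=4: x=[93.8650 90.9100 82.8950 14.7900 0.5400 0.0000 0.0000 0.0000 0.0000 0.0000] k=[94 94 79 19 5 0 0 0 0 0]
t=5: x=[94.0000 93.3250 76.9750 21.0700 5.4050 0.2250 0.0000 0.0000 0.0000 0.0000] k=[94 93 76 17 0 3 0 0 0 0]
t=6: x=[93.9550 92.2800 74.1100 18.8900 0.9000 2.7300 0.1350 0.0000 0.0000 0.0000] k=[92 90 69 15 3 7 0 0 0 0]

[0.9787, 0.9574, 0.7340, 0.1596, 0.0319, 0.0745, 0.0000, 0.0000, 0.0000, 0.0000]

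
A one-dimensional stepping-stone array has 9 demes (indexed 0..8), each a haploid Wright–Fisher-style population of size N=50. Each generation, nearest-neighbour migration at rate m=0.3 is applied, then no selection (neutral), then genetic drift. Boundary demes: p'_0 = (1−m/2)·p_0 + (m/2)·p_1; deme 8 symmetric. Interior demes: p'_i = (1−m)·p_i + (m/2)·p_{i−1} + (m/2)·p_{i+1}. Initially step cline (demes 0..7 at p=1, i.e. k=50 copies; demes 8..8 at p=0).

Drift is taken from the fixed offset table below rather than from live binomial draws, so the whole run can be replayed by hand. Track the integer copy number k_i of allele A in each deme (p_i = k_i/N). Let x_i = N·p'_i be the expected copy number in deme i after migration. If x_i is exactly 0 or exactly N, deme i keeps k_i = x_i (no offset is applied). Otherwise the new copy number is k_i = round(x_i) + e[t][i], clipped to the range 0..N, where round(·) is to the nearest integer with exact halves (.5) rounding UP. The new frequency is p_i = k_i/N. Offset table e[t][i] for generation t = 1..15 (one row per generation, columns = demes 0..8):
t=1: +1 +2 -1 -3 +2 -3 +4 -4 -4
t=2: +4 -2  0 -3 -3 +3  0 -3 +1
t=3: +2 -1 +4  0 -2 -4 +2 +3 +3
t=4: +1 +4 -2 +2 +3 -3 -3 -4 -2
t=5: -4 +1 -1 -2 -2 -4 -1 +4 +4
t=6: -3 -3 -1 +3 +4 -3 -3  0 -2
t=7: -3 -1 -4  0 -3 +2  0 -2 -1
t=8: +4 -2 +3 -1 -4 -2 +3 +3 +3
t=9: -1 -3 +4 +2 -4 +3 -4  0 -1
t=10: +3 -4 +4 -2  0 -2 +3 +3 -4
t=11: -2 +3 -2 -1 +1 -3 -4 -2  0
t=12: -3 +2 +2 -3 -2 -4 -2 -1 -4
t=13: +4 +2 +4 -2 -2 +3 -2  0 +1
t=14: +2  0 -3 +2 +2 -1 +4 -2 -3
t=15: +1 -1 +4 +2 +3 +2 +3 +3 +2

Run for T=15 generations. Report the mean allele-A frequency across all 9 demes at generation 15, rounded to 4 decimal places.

0.8200

t=0: k=[50 50 50 50 50 50 50 50 0]
t=1: x=[50.0000 50.0000 50.0000 50.0000 50.0000 50.0000 50.0000 42.5000 7.5000] k=[50 50 50 50 50 50 50 39 4]
t=2: x=[50.0000 50.0000 50.0000 50.0000 50.0000 50.0000 48.3500 35.4000 9.2500] k=[50 50 50 50 50 50 48 32 10]
t=3: x=[50.0000 50.0000 50.0000 50.0000 50.0000 49.7000 45.9000 31.1000 13.3000] k=[50 50 50 50 50 46 48 34 16]
t=4: x=[50.0000 50.0000 50.0000 50.0000 49.4000 46.9000 45.6000 33.4000 18.7000] k=[50 50 50 50 50 44 43 29 17]
t=5: x=[50.0000 50.0000 50.0000 50.0000 49.1000 44.7500 41.0500 29.3000 18.8000] k=[50 50 50 50 47 41 40 33 23]
t=6: x=[50.0000 50.0000 50.0000 49.5500 46.5500 41.7500 39.1000 32.5500 24.5000] k=[50 50 50 50 50 39 36 33 23]
t=7: x=[50.0000 50.0000 50.0000 50.0000 48.3500 40.2000 36.0000 31.9500 24.5000] k=[50 50 50 50 45 42 36 30 24]
t=8: x=[50.0000 50.0000 50.0000 49.2500 45.3000 41.5500 36.0000 30.0000 24.9000] k=[50 50 50 48 41 40 39 33 28]
t=9: x=[50.0000 50.0000 49.7000 47.2500 41.9000 40.0000 38.2500 33.1500 28.7500] k=[50 50 50 49 38 43 34 33 28]
t=10: x=[50.0000 50.0000 49.8500 47.5000 40.4000 40.9000 35.2000 32.4000 28.7500] k=[50 50 50 46 40 39 38 35 25]
t=11: x=[50.0000 50.0000 49.4000 45.7000 40.7500 39.0000 37.7000 33.9500 26.5000] k=[50 50 47 45 42 36 34 32 27]
t=12: x=[50.0000 49.5500 47.1500 44.8500 41.5500 36.6000 34.0000 31.5500 27.7500] k=[50 50 49 42 40 33 32 31 24]
t=13: x=[50.0000 49.8500 48.1000 42.7500 39.2500 33.9000 32.0000 30.1000 25.0500] k=[50 50 50 41 37 37 30 30 26]
t=14: x=[50.0000 50.0000 48.6500 41.7500 37.6000 35.9500 31.0500 29.4000 26.6000] k=[50 50 46 44 40 35 35 27 24]
t=15: x=[50.0000 49.4000 46.3000 43.7000 39.8500 35.7500 33.8000 27.7500 24.4500] k=[50 48 50 46 43 38 37 31 26]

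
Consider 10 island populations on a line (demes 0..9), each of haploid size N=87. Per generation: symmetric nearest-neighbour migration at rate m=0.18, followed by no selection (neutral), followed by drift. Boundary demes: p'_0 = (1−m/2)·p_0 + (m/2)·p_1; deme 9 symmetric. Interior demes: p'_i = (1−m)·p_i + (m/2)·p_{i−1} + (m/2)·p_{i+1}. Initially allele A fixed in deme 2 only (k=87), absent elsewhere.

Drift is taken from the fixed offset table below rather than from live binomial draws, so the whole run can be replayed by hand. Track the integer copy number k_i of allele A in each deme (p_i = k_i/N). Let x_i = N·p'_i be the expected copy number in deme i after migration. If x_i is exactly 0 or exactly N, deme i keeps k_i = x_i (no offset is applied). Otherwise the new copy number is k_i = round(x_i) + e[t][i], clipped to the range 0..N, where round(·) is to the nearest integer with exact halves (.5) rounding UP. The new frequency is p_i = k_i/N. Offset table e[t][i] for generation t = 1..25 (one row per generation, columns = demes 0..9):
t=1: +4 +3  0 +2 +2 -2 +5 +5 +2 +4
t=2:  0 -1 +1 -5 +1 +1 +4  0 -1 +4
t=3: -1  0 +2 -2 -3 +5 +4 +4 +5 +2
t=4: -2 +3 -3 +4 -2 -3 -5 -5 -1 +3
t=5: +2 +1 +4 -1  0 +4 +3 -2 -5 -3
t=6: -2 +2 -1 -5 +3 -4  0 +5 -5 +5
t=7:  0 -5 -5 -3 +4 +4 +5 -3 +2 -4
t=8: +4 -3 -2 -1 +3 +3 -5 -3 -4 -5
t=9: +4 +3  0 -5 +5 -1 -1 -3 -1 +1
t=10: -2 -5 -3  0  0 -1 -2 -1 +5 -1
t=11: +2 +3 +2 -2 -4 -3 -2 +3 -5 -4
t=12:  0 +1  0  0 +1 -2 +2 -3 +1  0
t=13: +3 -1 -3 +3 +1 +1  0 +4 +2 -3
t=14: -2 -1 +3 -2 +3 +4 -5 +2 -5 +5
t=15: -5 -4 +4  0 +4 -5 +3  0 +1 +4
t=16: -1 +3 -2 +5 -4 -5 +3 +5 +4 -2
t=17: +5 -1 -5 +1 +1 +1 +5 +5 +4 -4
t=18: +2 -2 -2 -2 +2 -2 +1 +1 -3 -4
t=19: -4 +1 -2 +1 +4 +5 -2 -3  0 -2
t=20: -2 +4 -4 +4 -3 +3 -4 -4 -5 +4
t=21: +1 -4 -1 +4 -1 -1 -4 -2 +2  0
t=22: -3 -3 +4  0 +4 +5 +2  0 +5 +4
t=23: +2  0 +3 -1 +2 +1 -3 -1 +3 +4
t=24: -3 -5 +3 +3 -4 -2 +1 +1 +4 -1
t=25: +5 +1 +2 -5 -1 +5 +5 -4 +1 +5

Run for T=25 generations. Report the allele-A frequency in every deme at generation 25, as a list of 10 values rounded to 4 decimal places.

t=0: k=[0 0 87 0 0 0 0 0 0 0]
t=1: x=[0.0000 7.8300 71.3400 7.8300 0.0000 0.0000 0.0000 0.0000 0.0000 0.0000] k=[0 11 71 10 0 0 0 0 0 0]
t=2: x=[0.9900 15.4100 60.1100 14.5900 0.9000 0.0000 0.0000 0.0000 0.0000 0.0000] k=[1 14 61 10 2 0 0 0 0 0]
t=3: x=[2.1700 17.0600 52.1800 13.8700 2.5400 0.1800 0.0000 0.0000 0.0000 0.0000] k=[1 17 54 12 0 5 0 0 0 0]
t=4: x=[2.4400 18.8900 46.8900 14.7000 1.5300 4.1000 0.4500 0.0000 0.0000 0.0000] k=[0 22 44 19 0 1 0 0 0 0]
t=5: x=[1.9800 22.0000 39.7700 19.5400 1.8000 0.8200 0.0900 0.0000 0.0000 0.0000] k=[4 23 44 19 2 5 3 0 0 0]
t=6: x=[5.7100 23.1800 39.8600 19.7200 3.8000 4.5500 2.9100 0.2700 0.0000 0.0000] k=[4 25 39 15 7 1 3 5 0 0]
t=7: x=[5.8900 24.3700 35.5800 16.4400 7.1800 1.7200 3.0000 4.3700 0.4500 0.0000] k=[6 19 31 13 11 6 8 1 2 0]
t=8: x=[7.1700 18.9100 28.3000 14.4400 10.7300 6.6300 7.1900 1.7200 1.7300 0.1800] k=[11 16 26 13 14 10 2 0 0 0]
t=9: x=[11.4500 16.4500 23.9300 14.2600 13.5500 9.6400 2.5400 0.1800 0.0000 0.0000] k=[15 19 24 9 19 9 2 0 0 0]
t=10: x=[15.3600 19.0900 22.2000 11.2500 17.2000 9.2700 2.4500 0.1800 0.0000 0.0000] k=[13 14 19 11 17 8 0 0 0 0]
t=11: x=[13.0900 14.3600 17.8300 12.2600 15.6500 8.0900 0.7200 0.0000 0.0000 0.0000] k=[15 17 20 10 12 5 0 0 0 0]
t=12: x=[15.1800 17.0900 18.8300 11.0800 11.1900 5.1800 0.4500 0.0000 0.0000 0.0000] k=[15 18 19 11 12 3 2 0 0 0]
t=13: x=[15.2700 17.8200 18.1900 11.8100 11.1000 3.7200 1.9100 0.1800 0.0000 0.0000] k=[18 17 15 15 12 5 2 4 0 0]
t=14: x=[17.9100 16.9100 15.1800 14.7300 11.6400 5.3600 2.4500 3.4600 0.3600 0.0000] k=[16 16 18 13 15 9 0 5 0 0]
t=15: x=[16.0000 16.1800 17.3700 13.6300 14.2800 8.7300 1.2600 4.1000 0.4500 0.0000] k=[11 12 21 14 18 4 4 4 1 0]
t=16: x=[11.0900 12.7200 19.5600 14.9900 16.3800 5.2600 4.0000 3.7300 1.1800 0.0900] k=[10 16 18 20 12 0 7 9 5 0]
t=17: x=[10.5400 15.6400 18.0000 19.1000 11.6400 1.7100 6.5500 8.4600 4.9100 0.4500] k=[16 15 13 20 13 3 12 13 9 0]
t=18: x=[15.9100 14.9100 13.8100 18.7400 12.7300 4.7100 11.2800 12.5500 8.5500 0.8100] k=[18 13 12 17 15 3 12 14 6 0]
t=19: x=[17.5500 13.3600 12.5400 16.3700 14.1000 4.8900 11.3700 13.1000 6.1800 0.5400] k=[14 14 11 17 18 10 9 10 6 0]
t=20: x=[14.0000 13.7300 11.8100 16.5500 17.1900 10.6300 9.1800 9.5500 5.8200 0.5400] k=[12 18 8 21 14 14 5 6 1 5]
t=21: x=[12.5400 16.5600 10.0700 19.2000 14.6300 13.1900 5.9000 5.4600 1.8100 4.6400] k=[14 13 9 23 14 12 2 3 4 5]
t=22: x=[13.9100 12.7300 10.6200 20.9300 14.6300 11.2800 2.9900 3.0000 4.0000 4.9100] k=[11 10 15 21 19 16 5 3 9 9]
t=23: x=[10.9100 10.5400 15.0900 20.2800 18.9100 15.2800 5.8100 3.7200 8.4600 9.0000] k=[13 11 18 19 21 16 3 3 11 13]
t=24: x=[12.8200 11.8100 17.4600 19.0900 20.3700 15.2800 4.1700 3.7200 10.4600 12.8200] k=[10 7 20 22 16 13 5 5 14 12]
t=25: x=[9.7300 8.4400 19.0100 21.2800 16.2700 12.5500 5.7200 5.8100 13.0100 12.1800] k=[15 9 21 16 15 18 11 2 14 17]

[0.1724, 0.1034, 0.2414, 0.1839, 0.1724, 0.2069, 0.1264, 0.0230, 0.1609, 0.1954]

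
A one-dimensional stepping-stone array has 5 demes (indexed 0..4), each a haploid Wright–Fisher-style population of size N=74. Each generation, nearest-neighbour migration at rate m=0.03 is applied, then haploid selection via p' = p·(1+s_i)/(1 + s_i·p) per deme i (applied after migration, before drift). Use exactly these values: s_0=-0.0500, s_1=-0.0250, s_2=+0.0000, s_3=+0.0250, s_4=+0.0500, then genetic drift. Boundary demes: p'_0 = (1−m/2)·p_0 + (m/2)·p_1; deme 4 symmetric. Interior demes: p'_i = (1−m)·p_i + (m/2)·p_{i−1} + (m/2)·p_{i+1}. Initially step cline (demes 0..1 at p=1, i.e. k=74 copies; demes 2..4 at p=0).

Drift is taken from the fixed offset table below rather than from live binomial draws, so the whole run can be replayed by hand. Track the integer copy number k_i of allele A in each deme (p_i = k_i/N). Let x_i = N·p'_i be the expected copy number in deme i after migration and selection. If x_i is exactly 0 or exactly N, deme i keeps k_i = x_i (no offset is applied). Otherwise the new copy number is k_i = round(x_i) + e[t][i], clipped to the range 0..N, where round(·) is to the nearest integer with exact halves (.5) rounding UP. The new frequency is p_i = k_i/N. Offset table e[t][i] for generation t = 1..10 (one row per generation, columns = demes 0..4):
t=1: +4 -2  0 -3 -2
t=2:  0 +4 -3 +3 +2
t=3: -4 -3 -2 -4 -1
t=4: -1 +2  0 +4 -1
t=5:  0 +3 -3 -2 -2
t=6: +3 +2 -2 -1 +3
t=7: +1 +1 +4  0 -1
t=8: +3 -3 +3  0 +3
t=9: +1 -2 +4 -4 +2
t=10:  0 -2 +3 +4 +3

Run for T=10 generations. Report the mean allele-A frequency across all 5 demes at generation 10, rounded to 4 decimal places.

0.4324

t=0: k=[74 74 0 0 0]
t=1: x=[74.0000 72.8620 1.1100 0.0000 0.0000] k=[74 71 1 0 0]
t=2: x=[73.9526 69.8980 2.0350 0.0154 0.0000] k=[74 74 0 3 0]
t=3: x=[74.0000 72.8620 1.1550 2.9798 0.0472] k=[74 70 0 0 0]
t=4: x=[73.9368 68.8909 1.0500 0.0000 0.0000] k=[73 71 1 0 0]
t=5: x=[72.9166 69.8827 2.0350 0.0154 0.0000] k=[73 73 0 0 0]
t=6: x=[72.9481 71.8528 1.0950 0.0000 0.0000] k=[74 74 0 0 0]
t=7: x=[74.0000 72.8620 1.1100 0.0000 0.0000] k=[74 74 5 0 0]
t=8: x=[74.0000 72.9388 5.9600 0.0769 0.0000] k=[74 70 9 0 0]
t=9: x=[73.9368 69.0289 9.7800 0.1384 0.0000] k=[74 67 14 0 0]
t=10: x=[73.8895 66.1338 14.5850 0.2152 0.0000] k=[74 64 18 4 0]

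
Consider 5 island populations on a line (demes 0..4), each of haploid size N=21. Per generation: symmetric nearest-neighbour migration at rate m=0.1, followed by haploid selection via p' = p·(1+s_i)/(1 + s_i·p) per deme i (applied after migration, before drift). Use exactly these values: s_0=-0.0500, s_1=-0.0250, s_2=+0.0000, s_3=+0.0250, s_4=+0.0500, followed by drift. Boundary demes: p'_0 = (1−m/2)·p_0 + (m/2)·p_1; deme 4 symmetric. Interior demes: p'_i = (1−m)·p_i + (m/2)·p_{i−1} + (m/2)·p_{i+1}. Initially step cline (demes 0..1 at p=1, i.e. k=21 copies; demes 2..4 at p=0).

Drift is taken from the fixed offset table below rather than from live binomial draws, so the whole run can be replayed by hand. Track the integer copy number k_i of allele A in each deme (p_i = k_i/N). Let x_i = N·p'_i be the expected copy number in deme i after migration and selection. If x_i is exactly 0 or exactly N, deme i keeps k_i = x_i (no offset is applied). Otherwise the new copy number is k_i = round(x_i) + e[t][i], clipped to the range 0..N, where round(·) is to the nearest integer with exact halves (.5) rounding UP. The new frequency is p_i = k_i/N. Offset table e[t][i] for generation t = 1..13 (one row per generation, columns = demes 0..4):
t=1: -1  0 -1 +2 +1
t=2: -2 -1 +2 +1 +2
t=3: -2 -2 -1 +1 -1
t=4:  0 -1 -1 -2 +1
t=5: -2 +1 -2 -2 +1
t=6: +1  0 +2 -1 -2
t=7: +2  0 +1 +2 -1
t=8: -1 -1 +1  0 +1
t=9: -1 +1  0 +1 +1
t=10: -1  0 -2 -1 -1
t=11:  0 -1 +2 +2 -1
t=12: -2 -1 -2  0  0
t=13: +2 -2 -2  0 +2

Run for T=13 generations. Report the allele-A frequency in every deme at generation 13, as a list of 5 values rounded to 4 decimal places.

t=0: k=[21 21 0 0 0]
t=1: x=[21.0000 19.9245 1.0500 0.0000 0.0000] k=[21 20 0 0 0]
t=2: x=[20.9474 19.0048 1.0000 0.0000 0.0000] k=[19 18 3 0 0]
t=3: x=[18.8531 17.2222 3.6000 0.1537 0.0000] k=[17 15 3 1 0]
t=4: x=[16.7281 14.3858 3.5000 1.0749 0.0525] k=[17 13 3 0 1]
t=5: x=[16.6250 12.5726 3.3500 0.2050 0.9952] k=[15 14 1 0 2]
t=6: x=[14.7267 13.2768 1.6000 0.1537 1.9860] k=[16 13 4 0 0]
t=7: x=[15.6480 12.5726 4.2500 0.2050 0.0000] k=[18 13 5 2 0]
t=8: x=[17.6066 12.7234 5.2500 2.0961 0.1050] k=[17 12 6 2 1]
t=9: x=[16.5735 11.8194 6.1000 2.1981 1.0998] k=[16 13 6 3 2]
t=10: x=[15.6480 12.6731 6.2000 3.1658 2.1420] k=[15 13 4 2 1]
t=11: x=[14.6756 12.5223 4.3500 2.0961 1.0998] k=[15 12 6 4 0]
t=12: x=[14.6246 11.7191 6.2000 3.9790 0.2099] k=[13 11 4 4 0]
t=13: x=[12.6433 10.6171 4.3500 3.8775 0.2099] k=[15 9 2 4 2]

[0.7143, 0.4286, 0.0952, 0.1905, 0.0952]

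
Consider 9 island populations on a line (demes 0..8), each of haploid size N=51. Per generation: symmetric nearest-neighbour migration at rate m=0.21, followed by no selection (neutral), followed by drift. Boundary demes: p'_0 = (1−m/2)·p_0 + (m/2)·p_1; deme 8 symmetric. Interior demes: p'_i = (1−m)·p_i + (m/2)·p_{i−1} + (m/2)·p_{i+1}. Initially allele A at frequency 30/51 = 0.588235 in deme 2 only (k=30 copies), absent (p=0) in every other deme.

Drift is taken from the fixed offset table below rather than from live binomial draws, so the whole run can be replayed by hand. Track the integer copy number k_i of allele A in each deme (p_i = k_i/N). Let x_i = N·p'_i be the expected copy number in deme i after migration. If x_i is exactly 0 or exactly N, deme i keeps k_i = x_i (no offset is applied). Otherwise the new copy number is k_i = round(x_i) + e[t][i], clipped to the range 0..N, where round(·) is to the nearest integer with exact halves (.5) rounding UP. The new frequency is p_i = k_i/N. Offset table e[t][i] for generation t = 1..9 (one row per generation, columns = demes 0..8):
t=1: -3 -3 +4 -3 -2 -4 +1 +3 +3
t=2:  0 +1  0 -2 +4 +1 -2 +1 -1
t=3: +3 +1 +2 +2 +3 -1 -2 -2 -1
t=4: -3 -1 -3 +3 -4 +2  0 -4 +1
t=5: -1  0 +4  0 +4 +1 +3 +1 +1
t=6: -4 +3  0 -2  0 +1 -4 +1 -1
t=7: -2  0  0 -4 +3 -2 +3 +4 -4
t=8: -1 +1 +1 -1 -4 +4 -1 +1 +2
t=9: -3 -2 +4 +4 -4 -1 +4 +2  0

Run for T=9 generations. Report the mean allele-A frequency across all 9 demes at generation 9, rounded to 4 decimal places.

0.1198

t=0: k=[0 0 30 0 0 0 0 0 0]
t=1: x=[0.0000 3.1500 23.7000 3.1500 0.0000 0.0000 0.0000 0.0000 0.0000] k=[0 0 28 0 0 0 0 0 0]
t=2: x=[0.0000 2.9400 22.1200 2.9400 0.0000 0.0000 0.0000 0.0000 0.0000] k=[0 4 22 1 0 0 0 0 0]
t=3: x=[0.4200 5.4700 17.9050 3.1000 0.1050 0.0000 0.0000 0.0000 0.0000] k=[3 6 20 5 3 0 0 0 0]
t=4: x=[3.3150 7.1550 16.9550 6.3650 2.8950 0.3150 0.0000 0.0000 0.0000] k=[0 6 14 9 0 2 0 0 0]
t=5: x=[0.6300 6.2100 12.6350 8.5800 1.1550 1.5800 0.2100 0.0000 0.0000] k=[0 6 17 9 5 3 3 0 0]
t=6: x=[0.6300 6.5250 15.0050 9.4200 5.2100 3.2100 2.6850 0.3150 0.0000] k=[0 10 15 7 5 4 0 1 0]
t=7: x=[1.0500 9.4750 13.6350 7.6300 5.1050 3.6850 0.5250 0.7900 0.1050] k=[0 9 14 4 8 2 4 5 0]
t=8: x=[0.9450 8.5800 12.4250 5.4700 6.9500 2.8400 3.8950 4.3700 0.5250] k=[0 10 13 4 3 7 3 5 3]
t=9: x=[1.0500 9.2650 11.7400 4.8400 3.5250 6.1600 3.6300 4.5800 3.2100] k=[0 7 16 9 0 5 8 7 3]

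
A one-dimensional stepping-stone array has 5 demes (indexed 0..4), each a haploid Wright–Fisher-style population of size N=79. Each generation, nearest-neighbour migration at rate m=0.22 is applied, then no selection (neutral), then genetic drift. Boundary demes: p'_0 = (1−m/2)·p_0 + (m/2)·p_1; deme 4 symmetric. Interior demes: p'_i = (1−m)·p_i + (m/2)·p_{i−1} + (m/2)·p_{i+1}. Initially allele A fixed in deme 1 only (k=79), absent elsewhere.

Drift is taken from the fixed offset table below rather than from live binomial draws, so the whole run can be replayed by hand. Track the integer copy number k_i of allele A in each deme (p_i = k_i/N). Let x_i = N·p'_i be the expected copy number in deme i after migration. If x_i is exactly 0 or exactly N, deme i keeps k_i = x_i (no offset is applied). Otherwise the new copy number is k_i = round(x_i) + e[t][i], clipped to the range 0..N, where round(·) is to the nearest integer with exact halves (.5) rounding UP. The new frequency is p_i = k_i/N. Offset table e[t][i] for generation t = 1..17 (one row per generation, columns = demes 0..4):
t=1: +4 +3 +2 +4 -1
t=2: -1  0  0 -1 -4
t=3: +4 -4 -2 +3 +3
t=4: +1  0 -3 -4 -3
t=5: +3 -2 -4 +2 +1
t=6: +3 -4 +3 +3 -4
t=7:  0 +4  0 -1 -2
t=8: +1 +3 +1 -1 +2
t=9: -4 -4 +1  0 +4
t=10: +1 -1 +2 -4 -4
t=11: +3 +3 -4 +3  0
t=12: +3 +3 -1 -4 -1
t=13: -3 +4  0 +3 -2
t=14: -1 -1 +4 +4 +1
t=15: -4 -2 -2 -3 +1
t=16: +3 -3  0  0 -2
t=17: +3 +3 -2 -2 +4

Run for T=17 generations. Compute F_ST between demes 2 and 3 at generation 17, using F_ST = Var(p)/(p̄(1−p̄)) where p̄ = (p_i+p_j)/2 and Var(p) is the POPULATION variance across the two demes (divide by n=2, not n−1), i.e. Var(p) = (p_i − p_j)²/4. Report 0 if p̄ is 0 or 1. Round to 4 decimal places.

0.0244

t=0: k=[0 79 0 0 0]
t=1: x=[8.6900 61.6200 8.6900 0.0000 0.0000] k=[13 65 11 0 0]
t=2: x=[18.7200 53.3400 15.7300 1.2100 0.0000] k=[18 53 16 0 0]
t=3: x=[21.8500 45.0800 18.3100 1.7600 0.0000] k=[26 41 16 5 0]
t=4: x=[27.6500 36.6000 17.5400 5.6600 0.5500] k=[29 37 15 2 0]
t=5: x=[29.8800 33.7000 15.9900 3.2100 0.2200] k=[33 32 12 5 1]
t=6: x=[32.8900 29.9100 13.4300 5.3300 1.4400] k=[36 26 16 8 0]
t=7: x=[34.9000 26.0000 16.2200 8.0000 0.8800] k=[35 30 16 7 0]
t=8: x=[34.4500 29.0100 16.5500 7.2200 0.7700] k=[35 32 18 6 3]
t=9: x=[34.6700 30.7900 18.2200 6.9900 3.3300] k=[31 27 19 7 7]
t=10: x=[30.5600 26.5600 18.5600 8.3200 7.0000] k=[32 26 21 4 3]
t=11: x=[31.3400 26.1100 19.6800 5.7600 3.1100] k=[34 29 16 9 3]
t=12: x=[33.4500 28.1200 16.6600 9.1100 3.6600] k=[36 31 16 5 3]
t=13: x=[35.4500 29.9000 16.4400 5.9900 3.2200] k=[32 34 16 9 1]
t=14: x=[32.2200 31.8000 17.2100 8.8900 1.8800] k=[31 31 21 13 3]
t=15: x=[31.0000 29.9000 21.2200 12.7800 4.1000] k=[27 28 19 10 5]
t=16: x=[27.1100 26.9000 19.0000 10.4400 5.5500] k=[30 24 19 10 4]
t=17: x=[29.3400 24.1100 18.5600 10.3300 4.6600] k=[32 27 17 8 9]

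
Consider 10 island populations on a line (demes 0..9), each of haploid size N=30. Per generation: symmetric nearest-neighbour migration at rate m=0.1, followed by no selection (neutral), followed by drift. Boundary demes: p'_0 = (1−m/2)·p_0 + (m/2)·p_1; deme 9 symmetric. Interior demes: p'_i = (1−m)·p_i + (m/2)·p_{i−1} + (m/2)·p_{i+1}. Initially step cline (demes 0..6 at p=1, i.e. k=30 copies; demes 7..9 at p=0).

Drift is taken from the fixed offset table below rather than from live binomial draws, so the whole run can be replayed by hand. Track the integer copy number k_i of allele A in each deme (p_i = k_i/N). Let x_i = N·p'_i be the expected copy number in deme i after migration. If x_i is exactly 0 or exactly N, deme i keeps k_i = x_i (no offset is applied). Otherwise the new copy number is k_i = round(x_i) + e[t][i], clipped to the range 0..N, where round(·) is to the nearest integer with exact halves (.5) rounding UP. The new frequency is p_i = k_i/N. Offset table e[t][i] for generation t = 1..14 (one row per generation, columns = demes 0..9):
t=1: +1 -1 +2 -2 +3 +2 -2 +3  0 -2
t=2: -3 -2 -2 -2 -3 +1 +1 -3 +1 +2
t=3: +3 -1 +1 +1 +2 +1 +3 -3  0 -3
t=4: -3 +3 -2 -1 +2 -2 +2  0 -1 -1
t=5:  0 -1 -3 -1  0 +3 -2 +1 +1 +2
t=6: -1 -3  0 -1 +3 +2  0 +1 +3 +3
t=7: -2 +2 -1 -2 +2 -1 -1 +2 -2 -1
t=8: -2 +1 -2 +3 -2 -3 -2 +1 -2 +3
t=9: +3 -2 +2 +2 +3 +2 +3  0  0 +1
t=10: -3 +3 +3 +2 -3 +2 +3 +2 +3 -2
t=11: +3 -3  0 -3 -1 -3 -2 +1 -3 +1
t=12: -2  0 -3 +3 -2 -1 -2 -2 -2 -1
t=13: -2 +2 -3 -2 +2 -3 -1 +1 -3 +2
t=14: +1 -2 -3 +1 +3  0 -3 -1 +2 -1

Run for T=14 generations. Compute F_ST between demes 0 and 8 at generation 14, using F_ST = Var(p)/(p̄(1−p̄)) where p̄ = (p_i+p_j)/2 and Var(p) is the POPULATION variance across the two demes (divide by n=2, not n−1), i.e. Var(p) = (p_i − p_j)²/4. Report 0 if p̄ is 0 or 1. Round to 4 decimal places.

0.8182

t=0: k=[30 30 30 30 30 30 30 0 0 0]
t=1: x=[30.0000 30.0000 30.0000 30.0000 30.0000 30.0000 28.5000 1.5000 0.0000 0.0000] k=[30 30 30 30 30 30 27 5 0 0]
t=2: x=[30.0000 30.0000 30.0000 30.0000 30.0000 29.8500 26.0500 5.8500 0.2500 0.0000] k=[30 30 30 30 30 30 27 3 1 0]
t=3: x=[30.0000 30.0000 30.0000 30.0000 30.0000 29.8500 25.9500 4.1000 1.0500 0.0500] k=[30 30 30 30 30 30 29 1 1 0]
t=4: x=[30.0000 30.0000 30.0000 30.0000 30.0000 29.9500 27.6500 2.4000 0.9500 0.0500] k=[30 30 30 30 30 28 30 2 0 0]
t=5: x=[30.0000 30.0000 30.0000 30.0000 29.9000 28.2000 28.5000 3.3000 0.1000 0.0000] k=[30 30 30 30 30 30 27 4 1 0]
t=6: x=[30.0000 30.0000 30.0000 30.0000 30.0000 29.8500 26.0000 5.0000 1.1000 0.0500] k=[30 30 30 30 30 30 26 6 4 3]
t=7: x=[30.0000 30.0000 30.0000 30.0000 30.0000 29.8000 25.2000 6.9000 4.0500 3.0500] k=[30 30 30 30 30 29 24 9 2 2]
t=8: x=[30.0000 30.0000 30.0000 30.0000 29.9500 28.8000 23.5000 9.4000 2.3500 2.0000] k=[30 30 30 30 28 26 22 10 0 5]
t=9: x=[30.0000 30.0000 30.0000 29.9000 28.0000 25.9000 21.6000 10.1000 0.7500 4.7500] k=[30 30 30 30 30 28 25 10 1 6]
t=10: x=[30.0000 30.0000 30.0000 30.0000 29.9000 27.9500 24.4000 10.3000 1.7000 5.7500] k=[30 30 30 30 27 30 27 12 5 4]
t=11: x=[30.0000 30.0000 30.0000 29.8500 27.3000 29.7000 26.4000 12.4000 5.3000 4.0500] k=[30 30 30 27 26 27 24 13 2 5]
t=12: x=[30.0000 30.0000 29.8500 27.1000 26.1000 26.8000 23.6000 13.0000 2.7000 4.8500] k=[30 30 27 30 24 26 22 11 1 4]
t=13: x=[30.0000 29.8500 27.3000 29.5500 24.4000 25.7000 21.6500 11.0500 1.6500 3.8500] k=[30 30 24 28 26 23 21 12 0 6]
t=14: x=[30.0000 29.7000 24.5000 27.7000 25.9500 23.0500 20.6500 11.8500 0.9000 5.7000] k=[30 28 22 29 29 23 18 11 3 5]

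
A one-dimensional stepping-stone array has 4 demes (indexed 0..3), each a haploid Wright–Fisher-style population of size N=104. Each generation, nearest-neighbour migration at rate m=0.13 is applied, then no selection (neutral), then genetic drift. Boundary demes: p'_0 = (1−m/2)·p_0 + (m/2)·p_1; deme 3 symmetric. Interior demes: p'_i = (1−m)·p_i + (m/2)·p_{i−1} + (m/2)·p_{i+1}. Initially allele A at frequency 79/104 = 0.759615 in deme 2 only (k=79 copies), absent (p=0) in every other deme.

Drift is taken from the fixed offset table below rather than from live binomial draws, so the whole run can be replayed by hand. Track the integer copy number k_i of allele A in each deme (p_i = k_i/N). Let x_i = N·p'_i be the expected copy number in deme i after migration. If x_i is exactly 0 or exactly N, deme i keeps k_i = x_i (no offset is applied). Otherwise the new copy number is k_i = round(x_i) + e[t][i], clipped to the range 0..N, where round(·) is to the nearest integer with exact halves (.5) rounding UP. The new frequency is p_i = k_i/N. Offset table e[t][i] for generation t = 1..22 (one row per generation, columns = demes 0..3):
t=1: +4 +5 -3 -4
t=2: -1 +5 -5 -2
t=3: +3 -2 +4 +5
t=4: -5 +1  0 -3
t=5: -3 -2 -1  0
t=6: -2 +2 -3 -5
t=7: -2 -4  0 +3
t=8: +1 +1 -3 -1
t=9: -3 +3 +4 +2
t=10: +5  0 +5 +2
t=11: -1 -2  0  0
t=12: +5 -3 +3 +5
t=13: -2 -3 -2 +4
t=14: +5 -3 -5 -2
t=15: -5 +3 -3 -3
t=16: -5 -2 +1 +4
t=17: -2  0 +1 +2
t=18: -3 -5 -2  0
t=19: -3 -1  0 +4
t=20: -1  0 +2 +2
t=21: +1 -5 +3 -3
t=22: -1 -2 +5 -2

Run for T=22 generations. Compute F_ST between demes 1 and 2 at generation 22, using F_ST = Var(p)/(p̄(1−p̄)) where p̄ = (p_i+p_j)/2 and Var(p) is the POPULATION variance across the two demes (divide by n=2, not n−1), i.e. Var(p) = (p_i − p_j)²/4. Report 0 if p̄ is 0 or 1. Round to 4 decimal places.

t=0: k=[0 0 79 0]
t=1: x=[0.0000 5.1350 68.7300 5.1350] k=[0 10 66 1]
t=2: x=[0.6500 12.9900 58.1350 5.2250] k=[0 18 53 3]
t=3: x=[1.1700 19.1050 47.4750 6.2500] k=[4 17 51 11]
t=4: x=[4.8450 18.3650 46.1900 13.6000] k=[0 19 46 11]
t=5: x=[1.2350 19.5200 41.9700 13.2750] k=[0 18 41 13]
t=6: x=[1.1700 18.3250 37.6850 14.8200] k=[0 20 35 10]
t=7: x=[1.3000 19.6750 32.4000 11.6250] k=[0 16 32 15]
t=8: x=[1.0400 16.0000 29.8550 16.1050] k=[2 17 27 15]
t=9: x=[2.9750 16.6750 25.5700 15.7800] k=[0 20 30 18]
t=10: x=[1.3000 19.3500 28.5700 18.7800] k=[6 19 34 21]
t=11: x=[6.8450 19.1300 32.1800 21.8450] k=[6 17 32 22]
t=12: x=[6.7150 17.2600 30.3750 22.6500] k=[12 14 33 28]
t=13: x=[12.1300 15.1050 31.4400 28.3250] k=[10 12 29 32]
t=14: x=[10.1300 12.9750 28.0900 31.8050] k=[15 10 23 30]
t=15: x=[14.6750 11.1700 22.6100 29.5450] k=[10 14 20 27]
t=16: x=[10.2600 14.1300 20.0650 26.5450] k=[5 12 21 31]
t=17: x=[5.4550 12.1300 21.0650 30.3500] k=[3 12 22 32]
t=18: x=[3.5850 12.0650 22.0000 31.3500] k=[1 7 20 31]
t=19: x=[1.3900 7.4550 19.8700 30.2850] k=[0 6 20 34]
t=20: x=[0.3900 6.5200 20.0000 33.0900] k=[0 7 22 35]
t=21: x=[0.4550 7.5200 21.8700 34.1550] k=[1 3 25 31]
t=22: x=[1.1300 4.3000 23.9600 30.6100] k=[0 2 29 29]

0.1329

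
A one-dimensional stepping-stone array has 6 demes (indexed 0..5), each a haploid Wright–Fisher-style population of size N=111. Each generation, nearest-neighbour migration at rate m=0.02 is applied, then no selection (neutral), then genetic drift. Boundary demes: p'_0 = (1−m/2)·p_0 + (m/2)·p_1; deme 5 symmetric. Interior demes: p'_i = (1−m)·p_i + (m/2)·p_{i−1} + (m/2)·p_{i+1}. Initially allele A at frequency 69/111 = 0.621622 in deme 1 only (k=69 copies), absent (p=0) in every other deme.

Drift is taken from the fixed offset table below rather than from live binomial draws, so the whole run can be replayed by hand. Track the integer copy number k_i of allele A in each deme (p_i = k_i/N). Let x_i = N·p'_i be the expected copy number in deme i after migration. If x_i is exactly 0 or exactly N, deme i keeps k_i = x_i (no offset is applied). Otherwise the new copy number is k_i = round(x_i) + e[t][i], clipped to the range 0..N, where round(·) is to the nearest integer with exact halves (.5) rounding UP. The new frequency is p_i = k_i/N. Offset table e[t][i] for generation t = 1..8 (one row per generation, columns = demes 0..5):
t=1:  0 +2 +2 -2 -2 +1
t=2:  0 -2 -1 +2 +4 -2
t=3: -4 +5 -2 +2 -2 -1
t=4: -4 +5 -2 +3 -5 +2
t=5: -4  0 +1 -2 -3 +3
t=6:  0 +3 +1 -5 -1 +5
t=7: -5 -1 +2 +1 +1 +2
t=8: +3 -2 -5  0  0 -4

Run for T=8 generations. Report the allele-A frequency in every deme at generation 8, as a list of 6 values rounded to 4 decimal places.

t=0: k=[0 69 0 0 0 0]
t=1: x=[0.6900 67.6200 0.6900 0.0000 0.0000 0.0000] k=[1 70 3 0 0 0]
t=2: x=[1.6900 68.6400 3.6400 0.0300 0.0000 0.0000] k=[2 67 3 2 0 0]
t=3: x=[2.6500 65.7100 3.6300 1.9900 0.0200 0.0000] k=[0 71 2 4 0 0]
t=4: x=[0.7100 69.6000 2.7100 3.9400 0.0400 0.0000] k=[0 75 1 7 0 0]
t=5: x=[0.7500 73.5100 1.8000 6.8700 0.0700 0.0000] k=[0 74 3 5 0 0]
t=6: x=[0.7400 72.5500 3.7300 4.9300 0.0500 0.0000] k=[1 76 5 0 0 0]
t=7: x=[1.7500 74.5400 5.6600 0.0500 0.0000 0.0000] k=[0 74 8 1 0 0]
t=8: x=[0.7400 72.6000 8.5900 1.0600 0.0100 0.0000] k=[4 71 4 1 0 0]

[0.0360, 0.6396, 0.0360, 0.0090, 0.0000, 0.0000]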